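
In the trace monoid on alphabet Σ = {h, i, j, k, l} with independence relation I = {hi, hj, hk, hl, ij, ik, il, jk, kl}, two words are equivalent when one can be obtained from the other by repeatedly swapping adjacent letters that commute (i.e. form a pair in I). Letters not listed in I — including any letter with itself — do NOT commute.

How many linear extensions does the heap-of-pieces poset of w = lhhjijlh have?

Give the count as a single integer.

piece 0:l — minimal
piece 1:h — minimal
piece 2:h rests on {1:h}
piece 3:j rests on {0:l}
piece 4:i — minimal
piece 5:j rests on {3:j}
piece 6:l rests on {5:j}
piece 7:h rests on {2:h}
minimal pieces: {0:l, 1:h, 4:i}
ways to finish when only these pieces remain (= sum over removing one remaining piece with nothing left below it):
  1 left: {4}→1  {6}→1  {7}→1
  2 left: {2,7}→1  {4,6}→2  {4,7}→2  {5,6}→1  {6,7}→2
  3 left: {1,2,7}→1  {2,4,7}→3  {2,6,7}→3  {3,5,6}→1  {4,5,6}→3  {4,6,7}→6  {5,6,7}→3
  4 left: {0,3,5,6}→1  {1,2,4,7}→4  {1,2,6,7}→4  {2,4,6,7}→12  {2,5,6,7}→6  {3,4,5,6}→4  {3,5,6,7}→4  {4,5,6,7}→12
  5 left: {0,3,4,5,6}→5  {0,3,5,6,7}→5  {1,2,4,6,7}→20  {1,2,5,6,7}→10  {2,3,5,6,7}→10  {2,4,5,6,7}→30  {3,4,5,6,7}→20
  6 left: {0,2,3,5,6,7}→15  {0,3,4,5,6,7}→30  {1,2,3,5,6,7}→20  {1,2,4,5,6,7}→60  {2,3,4,5,6,7}→60
  placing 0:l first → 140 extensions
  placing 1:h first → 105 extensions
  placing 4:i first → 35 extensions
total linear extensions = 280

280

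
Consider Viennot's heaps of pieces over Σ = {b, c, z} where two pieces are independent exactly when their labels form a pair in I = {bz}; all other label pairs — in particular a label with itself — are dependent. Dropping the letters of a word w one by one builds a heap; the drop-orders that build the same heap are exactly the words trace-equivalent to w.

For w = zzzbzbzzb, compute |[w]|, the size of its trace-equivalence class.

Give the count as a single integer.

#0=z has no predecessor
#1=z depends on [0:z]
#2=z depends on [1:z]
#3=b has no predecessor
#4=z depends on [2:z]
#5=b depends on [3:b]
#6=z depends on [4:z]
#7=z depends on [6:z]
#8=b depends on [5:b]
sources: [0:z, 3:b]
N(rest) = Σ N(rest − s) over sources s of rest; N(one piece) = 1:
  size 1 → [7]=1  [8]=1
  size 2 → [5,8]=1  [6,7]=1  [7,8]=2
  size 3 → [3,5,8]=1  [4,6,7]=1  [5,7,8]=3  [6,7,8]=3
  size 4 → [2,4,6,7]=1  [3,5,7,8]=4  [4,6,7,8]=4  [5,6,7,8]=6
  size 5 → [1,2,4,6,7]=1  [2,4,6,7,8]=5  [3,5,6,7,8]=10  [4,5,6,7,8]=10
  size 6 → [0,1,2,4,6,7]=1  [1,2,4,6,7,8]=6  [2,4,5,6,7,8]=15  [3,4,5,6,7,8]=20
  size 7 → [0,1,2,4,6,7,8]=7  [1,2,4,5,6,7,8]=21  [2,3,4,5,6,7,8]=35
  first=0(z) contributes 56
  first=3(b) contributes 28
|[w]| = 84

84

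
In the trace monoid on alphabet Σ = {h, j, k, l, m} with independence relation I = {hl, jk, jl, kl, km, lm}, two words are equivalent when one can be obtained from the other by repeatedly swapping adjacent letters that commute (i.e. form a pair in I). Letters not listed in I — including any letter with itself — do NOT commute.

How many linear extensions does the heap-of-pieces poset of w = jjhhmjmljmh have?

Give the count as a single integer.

11

#0=j has no predecessor
#1=j depends on [0:j]
#2=h depends on [1:j]
#3=h depends on [2:h]
#4=m depends on [3:h]
#5=j depends on [4:m]
#6=m depends on [5:j]
#7=l has no predecessor
#8=j depends on [6:m]
#9=m depends on [8:j]
#10=h depends on [9:m]
sources: [0:j, 7:l]
N(rest) = Σ N(rest − s) over sources s of rest; N(one piece) = 1:
  size 1 → [7]=1  [10]=1
  size 2 → [7,10]=2  [9,10]=1
  size 3 → [7,9,10]=3  [8,9,10]=1
  size 4 → [6,8,9,10]=1  [7,8,9,10]=4
  size 5 → [5,6,8,9,10]=1  [6,7,8,9,10]=5
  size 6 → [4,5,6,8,9,10]=1  [5,6,7,8,9,10]=6
  size 7 → [3,4,5,6,8,9,10]=1  [4,5,6,7,8,9,10]=7
  size 8 → [2,3,4,5,6,8,9,10]=1  [3,4,5,6,7,8,9,10]=8
  size 9 → [1,2,3,4,5,6,8,9,10]=1  [2,3,4,5,6,7,8,9,10]=9
  first=0(j) contributes 10
  first=7(l) contributes 1
|[w]| = 11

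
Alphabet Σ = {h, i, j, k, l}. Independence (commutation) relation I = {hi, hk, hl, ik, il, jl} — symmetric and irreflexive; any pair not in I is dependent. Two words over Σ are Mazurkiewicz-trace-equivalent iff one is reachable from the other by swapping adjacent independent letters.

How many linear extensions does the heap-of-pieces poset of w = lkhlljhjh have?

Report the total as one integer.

51

#0=l has no predecessor
#1=k depends on [0:l]
#2=h has no predecessor
#3=l depends on [1:k]
#4=l depends on [3:l]
#5=j depends on [1:k, 2:h]
#6=h depends on [5:j]
#7=j depends on [6:h]
#8=h depends on [7:j]
sources: [0:l, 2:h]
N(rest) = Σ N(rest − s) over sources s of rest; N(one piece) = 1:
  size 1 → [4]=1  [8]=1
  size 2 → [3,4]=1  [4,8]=2  [7,8]=1
  size 3 → [3,4,8]=3  [4,7,8]=3  [6,7,8]=1
  size 4 → [3,4,7,8]=6  [4,6,7,8]=4  [5,6,7,8]=1
  size 5 → [2,5,6,7,8]=1  [3,4,6,7,8]=10  [4,5,6,7,8]=5
  size 6 → [2,4,5,6,7,8]=6  [3,4,5,6,7,8]=15
  size 7 → [1,3,4,5,6,7,8]=15  [2,3,4,5,6,7,8]=21
  first=0(l) contributes 36
  first=2(h) contributes 15
|[w]| = 51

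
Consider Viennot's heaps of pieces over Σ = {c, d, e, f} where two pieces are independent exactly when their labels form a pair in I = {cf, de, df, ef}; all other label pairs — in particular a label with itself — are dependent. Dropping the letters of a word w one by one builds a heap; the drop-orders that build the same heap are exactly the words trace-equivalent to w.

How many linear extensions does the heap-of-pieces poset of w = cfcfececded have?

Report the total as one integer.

#0=c has no predecessor
#1=f has no predecessor
#2=c depends on [0:c]
#3=f depends on [1:f]
#4=e depends on [2:c]
#5=c depends on [4:e]
#6=e depends on [5:c]
#7=c depends on [6:e]
#8=d depends on [7:c]
#9=e depends on [7:c]
#10=d depends on [8:d]
sources: [0:c, 1:f]
N(rest) = Σ N(rest − s) over sources s of rest; N(one piece) = 1:
  size 1 → [3]=1  [9]=1  [10]=1
  size 2 → [1,3]=1  [3,9]=2  [3,10]=2  [8,10]=1  [9,10]=2
  size 3 → [1,3,9]=3  [1,3,10]=3  [3,8,10]=3  [3,9,10]=6  [8,9,10]=3
  size 4 → [1,3,8,10]=6  [1,3,9,10]=12  [3,8,9,10]=12  [7,8,9,10]=3
  size 5 → [1,3,8,9,10]=30  [3,7,8,9,10]=15  [6,7,8,9,10]=3
  size 6 → [1,3,7,8,9,10]=45  [3,6,7,8,9,10]=18  [5,6,7,8,9,10]=3
  size 7 → [1,3,6,7,8,9,10]=63  [3,5,6,7,8,9,10]=21  [4,5,6,7,8,9,10]=3
  size 8 → [1,3,5,6,7,8,9,10]=84  [2,4,5,6,7,8,9,10]=3  [3,4,5,6,7,8,9,10]=24
  size 9 → [0,2,4,5,6,7,8,9,10]=3  [1,3,4,5,6,7,8,9,10]=108  [2,3,4,5,6,7,8,9,10]=27
  first=0(c) contributes 135
  first=1(f) contributes 30
|[w]| = 165

165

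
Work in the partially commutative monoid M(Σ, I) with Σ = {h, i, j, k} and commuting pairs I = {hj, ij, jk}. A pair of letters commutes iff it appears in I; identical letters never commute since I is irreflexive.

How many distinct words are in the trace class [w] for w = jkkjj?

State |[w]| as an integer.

drop 0:j onto floor
drop 1:k onto floor
drop 2:k onto {1:k}
drop 3:j onto {0:j}
drop 4:j onto {3:j}
ground layer = {0:j, 1:k}
drop-orders for the pieces not yet dropped (sum over which currently-grounded one goes next):
  1 to go: {2} 1  {4} 1
  2 to go: {1,2} 1  {2,4} 2  {3,4} 1
  3 to go: {0,3,4} 1  {1,2,4} 3  {2,3,4} 3
  if 0:j drops first: 6 orders
  if 1:k drops first: 4 orders
heap linearizations: 10

10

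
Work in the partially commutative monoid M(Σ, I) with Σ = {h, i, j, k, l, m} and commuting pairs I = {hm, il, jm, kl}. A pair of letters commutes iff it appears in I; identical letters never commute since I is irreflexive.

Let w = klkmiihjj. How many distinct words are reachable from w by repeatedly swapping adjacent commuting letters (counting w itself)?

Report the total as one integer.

3

0(k) covers ∅
1(l) covers ∅
2(k) covers 0:k
3(m) covers 1:l, 2:k
4(i) covers 3:m
5(i) covers 4:i
6(h) covers 5:i
7(j) covers 6:h
8(j) covers 7:j
floor of heap: 0:k, 1:l
completions by unplaced set U, small U first (add the entries for U minus each lowest piece of U):
  |U|=1: {8}:1
  |U|=2: {7,8}:1
  |U|=3: {6,7,8}:1
  |U|=4: {5,6,7,8}:1
  |U|=5: {4,5,6,7,8}:1
  |U|=6: {3,4,5,6,7,8}:1
  |U|=7: {1,3,4,5,6,7,8}:1  {2,3,4,5,6,7,8}:1
  start at 0(k): 2
  start at 1(l): 1
sum over floor = 3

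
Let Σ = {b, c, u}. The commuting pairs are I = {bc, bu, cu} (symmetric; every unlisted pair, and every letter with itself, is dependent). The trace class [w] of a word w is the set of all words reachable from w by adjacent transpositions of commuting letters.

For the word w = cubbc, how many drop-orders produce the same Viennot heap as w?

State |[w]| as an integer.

30

drop 0:c onto floor
drop 1:u onto floor
drop 2:b onto floor
drop 3:b onto {2:b}
drop 4:c onto {0:c}
ground layer = {0:c, 1:u, 2:b}
drop-orders for the pieces not yet dropped (sum over which currently-grounded one goes next):
  1 to go: {1} 1  {3} 1  {4} 1
  2 to go: {0,4} 1  {1,3} 2  {1,4} 2  {2,3} 1  {3,4} 2
  3 to go: {0,1,4} 3  {0,3,4} 3  {1,2,3} 3  {1,3,4} 6  {2,3,4} 3
  if 0:c drops first: 12 orders
  if 1:u drops first: 6 orders
  if 2:b drops first: 12 orders
heap linearizations: 30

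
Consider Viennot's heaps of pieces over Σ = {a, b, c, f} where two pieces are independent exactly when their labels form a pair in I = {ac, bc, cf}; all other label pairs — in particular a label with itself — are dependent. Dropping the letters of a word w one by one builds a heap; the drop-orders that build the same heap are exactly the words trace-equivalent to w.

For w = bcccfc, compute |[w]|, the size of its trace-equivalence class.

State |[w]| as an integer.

15

piece 0:b — minimal
piece 1:c — minimal
piece 2:c rests on {1:c}
piece 3:c rests on {2:c}
piece 4:f rests on {0:b}
piece 5:c rests on {3:c}
minimal pieces: {0:b, 1:c}
ways to finish when only these pieces remain (= sum over removing one remaining piece with nothing left below it):
  1 left: {4}→1  {5}→1
  2 left: {0,4}→1  {3,5}→1  {4,5}→2
  3 left: {0,4,5}→3  {2,3,5}→1  {3,4,5}→3
  4 left: {0,3,4,5}→6  {1,2,3,5}→1  {2,3,4,5}→4
  placing 0:b first → 5 extensions
  placing 1:c first → 10 extensions
total linear extensions = 15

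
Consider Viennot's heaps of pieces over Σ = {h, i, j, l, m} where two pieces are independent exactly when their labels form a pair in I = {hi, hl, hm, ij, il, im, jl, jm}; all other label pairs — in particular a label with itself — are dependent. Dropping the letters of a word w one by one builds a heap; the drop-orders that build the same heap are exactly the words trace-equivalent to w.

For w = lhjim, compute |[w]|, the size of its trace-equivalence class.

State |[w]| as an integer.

piece 0:l — minimal
piece 1:h — minimal
piece 2:j rests on {1:h}
piece 3:i — minimal
piece 4:m rests on {0:l}
minimal pieces: {0:l, 1:h, 3:i}
ways to finish when only these pieces remain (= sum over removing one remaining piece with nothing left below it):
  1 left: {2}→1  {3}→1  {4}→1
  2 left: {0,4}→1  {1,2}→1  {2,3}→2  {2,4}→2  {3,4}→2
  3 left: {0,2,4}→3  {0,3,4}→3  {1,2,3}→3  {1,2,4}→3  {2,3,4}→6
  placing 0:l first → 12 extensions
  placing 1:h first → 12 extensions
  placing 3:i first → 6 extensions
total linear extensions = 30

30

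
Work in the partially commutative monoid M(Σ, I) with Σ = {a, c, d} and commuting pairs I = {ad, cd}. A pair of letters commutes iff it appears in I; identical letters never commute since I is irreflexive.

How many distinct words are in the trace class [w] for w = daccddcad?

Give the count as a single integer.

#0=d has no predecessor
#1=a has no predecessor
#2=c depends on [1:a]
#3=c depends on [2:c]
#4=d depends on [0:d]
#5=d depends on [4:d]
#6=c depends on [3:c]
#7=a depends on [6:c]
#8=d depends on [5:d]
sources: [0:d, 1:a]
N(rest) = Σ N(rest − s) over sources s of rest; N(one piece) = 1:
  size 1 → [7]=1  [8]=1
  size 2 → [5,8]=1  [6,7]=1  [7,8]=2
  size 3 → [3,6,7]=1  [4,5,8]=1  [5,7,8]=3  [6,7,8]=3
  size 4 → [0,4,5,8]=1  [2,3,6,7]=1  [3,6,7,8]=4  [4,5,7,8]=4  [5,6,7,8]=6
  size 5 → [0,4,5,7,8]=5  [1,2,3,6,7]=1  [2,3,6,7,8]=5  [3,5,6,7,8]=10  [4,5,6,7,8]=10
  size 6 → [0,4,5,6,7,8]=15  [1,2,3,6,7,8]=6  [2,3,5,6,7,8]=15  [3,4,5,6,7,8]=20
  size 7 → [0,3,4,5,6,7,8]=35  [1,2,3,5,6,7,8]=21  [2,3,4,5,6,7,8]=35
  first=0(d) contributes 56
  first=1(a) contributes 70
|[w]| = 126

126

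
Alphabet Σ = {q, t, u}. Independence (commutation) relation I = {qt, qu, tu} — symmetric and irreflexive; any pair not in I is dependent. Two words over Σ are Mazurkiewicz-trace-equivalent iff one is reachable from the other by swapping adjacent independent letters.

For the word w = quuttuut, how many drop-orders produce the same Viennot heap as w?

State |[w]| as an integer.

280

0(q) covers ∅
1(u) covers ∅
2(u) covers 1:u
3(t) covers ∅
4(t) covers 3:t
5(u) covers 2:u
6(u) covers 5:u
7(t) covers 4:t
floor of heap: 0:q, 1:u, 3:t
completions by unplaced set U, small U first (add the entries for U minus each lowest piece of U):
  |U|=1: {0}:1  {6}:1  {7}:1
  |U|=2: {0,6}:2  {0,7}:2  {4,7}:1  {5,6}:1  {6,7}:2
  |U|=3: {0,4,7}:3  {0,5,6}:3  {0,6,7}:6  {2,5,6}:1  {3,4,7}:1  {4,6,7}:3  {5,6,7}:3
  |U|=4: {0,2,5,6}:4  {0,3,4,7}:4  {0,4,6,7}:12  {0,5,6,7}:12  {1,2,5,6}:1  {2,5,6,7}:4  {3,4,6,7}:4  {4,5,6,7}:6
  |U|=5: {0,1,2,5,6}:5  {0,2,5,6,7}:20  {0,3,4,6,7}:20  {0,4,5,6,7}:30  {1,2,5,6,7}:5  {2,4,5,6,7}:10  {3,4,5,6,7}:10
  |U|=6: {0,1,2,5,6,7}:30  {0,2,4,5,6,7}:60  {0,3,4,5,6,7}:60  {1,2,4,5,6,7}:15  {2,3,4,5,6,7}:20
  start at 0(q): 35
  start at 1(u): 140
  start at 3(t): 105
sum over floor = 280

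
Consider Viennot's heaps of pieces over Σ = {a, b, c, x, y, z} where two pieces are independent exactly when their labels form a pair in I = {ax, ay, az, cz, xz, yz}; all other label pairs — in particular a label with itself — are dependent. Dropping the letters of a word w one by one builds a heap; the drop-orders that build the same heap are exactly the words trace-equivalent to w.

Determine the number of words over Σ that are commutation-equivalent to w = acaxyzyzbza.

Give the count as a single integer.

224

#0=a has no predecessor
#1=c depends on [0:a]
#2=a depends on [1:c]
#3=x depends on [1:c]
#4=y depends on [3:x]
#5=z has no predecessor
#6=y depends on [4:y]
#7=z depends on [5:z]
#8=b depends on [2:a, 6:y, 7:z]
#9=z depends on [8:b]
#10=a depends on [8:b]
sources: [0:a, 5:z]
N(rest) = Σ N(rest − s) over sources s of rest; N(one piece) = 1:
  size 1 → [9]=1  [10]=1
  size 2 → [9,10]=2
  size 3 → [8,9,10]=2
  size 4 → [2,8,9,10]=2  [6,8,9,10]=2  [7,8,9,10]=2
  size 5 → [2,6,8,9,10]=4  [2,7,8,9,10]=4  [4,6,8,9,10]=2  [5,7,8,9,10]=2  [6,7,8,9,10]=4
  size 6 → [2,4,6,8,9,10]=6  [2,5,7,8,9,10]=6  [2,6,7,8,9,10]=12  [3,4,6,8,9,10]=2  [4,6,7,8,9,10]=6  [5,6,7,8,9,10]=6
  size 7 → [2,3,4,6,8,9,10]=8  [2,4,6,7,8,9,10]=24  [2,5,6,7,8,9,10]=24  [3,4,6,7,8,9,10]=8  [4,5,6,7,8,9,10]=12
  size 8 → [1,2,3,4,6,8,9,10]=8  [2,3,4,6,7,8,9,10]=40  [2,4,5,6,7,8,9,10]=60  [3,4,5,6,7,8,9,10]=20
  size 9 → [0,1,2,3,4,6,8,9,10]=8  [1,2,3,4,6,7,8,9,10]=48  [2,3,4,5,6,7,8,9,10]=120
  first=0(a) contributes 168
  first=5(z) contributes 56
|[w]| = 224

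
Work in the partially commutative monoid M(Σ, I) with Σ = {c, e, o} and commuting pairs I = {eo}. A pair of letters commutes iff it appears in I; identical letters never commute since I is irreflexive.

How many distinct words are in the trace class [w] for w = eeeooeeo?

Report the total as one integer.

drop 0:e onto floor
drop 1:e onto {0:e}
drop 2:e onto {1:e}
drop 3:o onto floor
drop 4:o onto {3:o}
drop 5:e onto {2:e}
drop 6:e onto {5:e}
drop 7:o onto {4:o}
ground layer = {0:e, 3:o}
drop-orders for the pieces not yet dropped (sum over which currently-grounded one goes next):
  1 to go: {6} 1  {7} 1
  2 to go: {4,7} 1  {5,6} 1  {6,7} 2
  3 to go: {2,5,6} 1  {3,4,7} 1  {4,6,7} 3  {5,6,7} 3
  4 to go: {1,2,5,6} 1  {2,5,6,7} 4  {3,4,6,7} 4  {4,5,6,7} 6
  5 to go: {0,1,2,5,6} 1  {1,2,5,6,7} 5  {2,4,5,6,7} 10  {3,4,5,6,7} 10
  6 to go: {0,1,2,5,6,7} 6  {1,2,4,5,6,7} 15  {2,3,4,5,6,7} 20
  if 0:e drops first: 35 orders
  if 3:o drops first: 21 orders
heap linearizations: 56

56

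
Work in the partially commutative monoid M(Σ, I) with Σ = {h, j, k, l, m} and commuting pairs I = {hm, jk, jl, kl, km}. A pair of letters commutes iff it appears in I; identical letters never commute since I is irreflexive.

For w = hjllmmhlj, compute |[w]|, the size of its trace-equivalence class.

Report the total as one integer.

piece 0:h — minimal
piece 1:j rests on {0:h}
piece 2:l rests on {0:h}
piece 3:l rests on {2:l}
piece 4:m rests on {1:j, 3:l}
piece 5:m rests on {4:m}
piece 6:h rests on {1:j, 3:l}
piece 7:l rests on {5:m, 6:h}
piece 8:j rests on {5:m, 6:h}
minimal pieces: {0:h}
ways to finish when only these pieces remain (= sum over removing one remaining piece with nothing left below it):
  1 left: {7}→1  {8}→1
  2 left: {7,8}→2
  3 left: {5,7,8}→2  {6,7,8}→2
  4 left: {4,5,7,8}→2  {5,6,7,8}→4
  5 left: {4,5,6,7,8}→6
  6 left: {1,4,5,6,7,8}→6  {3,4,5,6,7,8}→6
  7 left: {1,3,4,5,6,7,8}→12  {2,3,4,5,6,7,8}→6
  placing 0:h first → 18 extensions

18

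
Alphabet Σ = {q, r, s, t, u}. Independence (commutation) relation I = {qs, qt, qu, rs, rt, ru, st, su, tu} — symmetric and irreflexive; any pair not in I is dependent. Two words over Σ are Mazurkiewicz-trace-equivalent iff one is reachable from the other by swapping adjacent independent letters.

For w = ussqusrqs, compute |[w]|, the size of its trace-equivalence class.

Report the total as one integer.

1260

#0=u has no predecessor
#1=s has no predecessor
#2=s depends on [1:s]
#3=q has no predecessor
#4=u depends on [0:u]
#5=s depends on [2:s]
#6=r depends on [3:q]
#7=q depends on [6:r]
#8=s depends on [5:s]
sources: [0:u, 1:s, 3:q]
N(rest) = Σ N(rest − s) over sources s of rest; N(one piece) = 1:
  size 1 → [4]=1  [7]=1  [8]=1
  size 2 → [0,4]=1  [4,7]=2  [4,8]=2  [5,8]=1  [6,7]=1  [7,8]=2
  size 3 → [0,4,7]=3  [0,4,8]=3  [2,5,8]=1  [3,6,7]=1  [4,5,8]=3  [4,6,7]=3  [4,7,8]=6  [5,7,8]=3  [6,7,8]=3
  size 4 → [0,4,5,8]=6  [0,4,6,7]=6  [0,4,7,8]=12  [1,2,5,8]=1  [2,4,5,8]=4  [2,5,7,8]=4  [3,4,6,7]=4  [3,6,7,8]=4  [4,5,7,8]=12  [4,6,7,8]=12  [5,6,7,8]=6
  size 5 → [0,2,4,5,8]=10  [0,3,4,6,7]=10  [0,4,5,7,8]=30  [0,4,6,7,8]=30  [1,2,4,5,8]=5  [1,2,5,7,8]=5  [2,4,5,7,8]=20  [2,5,6,7,8]=10  [3,4,6,7,8]=20  [3,5,6,7,8]=10  [4,5,6,7,8]=30
  size 6 → [0,1,2,4,5,8]=15  [0,2,4,5,7,8]=60  [0,3,4,6,7,8]=60  [0,4,5,6,7,8]=90  [1,2,4,5,7,8]=30  [1,2,5,6,7,8]=15  [2,3,5,6,7,8]=20  [2,4,5,6,7,8]=60  [3,4,5,6,7,8]=60
  size 7 → [0,1,2,4,5,7,8]=105  [0,2,4,5,6,7,8]=210  [0,3,4,5,6,7,8]=210  [1,2,3,5,6,7,8]=35  [1,2,4,5,6,7,8]=105  [2,3,4,5,6,7,8]=140
  first=0(u) contributes 280
  first=1(s) contributes 560
  first=3(q) contributes 420
|[w]| = 1260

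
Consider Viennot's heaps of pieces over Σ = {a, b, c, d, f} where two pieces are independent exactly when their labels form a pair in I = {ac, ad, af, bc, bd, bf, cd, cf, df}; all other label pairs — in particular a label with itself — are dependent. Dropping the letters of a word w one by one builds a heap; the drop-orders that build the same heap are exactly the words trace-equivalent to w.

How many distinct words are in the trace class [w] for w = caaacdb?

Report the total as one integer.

#0=c has no predecessor
#1=a has no predecessor
#2=a depends on [1:a]
#3=a depends on [2:a]
#4=c depends on [0:c]
#5=d has no predecessor
#6=b depends on [3:a]
sources: [0:c, 1:a, 5:d]
N(rest) = Σ N(rest − s) over sources s of rest; N(one piece) = 1:
  size 1 → [4]=1  [5]=1  [6]=1
  size 2 → [0,4]=1  [3,6]=1  [4,5]=2  [4,6]=2  [5,6]=2
  size 3 → [0,4,5]=3  [0,4,6]=3  [2,3,6]=1  [3,4,6]=3  [3,5,6]=3  [4,5,6]=6
  size 4 → [0,3,4,6]=6  [0,4,5,6]=12  [1,2,3,6]=1  [2,3,4,6]=4  [2,3,5,6]=4  [3,4,5,6]=12
  size 5 → [0,2,3,4,6]=10  [0,3,4,5,6]=30  [1,2,3,4,6]=5  [1,2,3,5,6]=5  [2,3,4,5,6]=20
  first=0(c) contributes 30
  first=1(a) contributes 60
  first=5(d) contributes 15
|[w]| = 105

105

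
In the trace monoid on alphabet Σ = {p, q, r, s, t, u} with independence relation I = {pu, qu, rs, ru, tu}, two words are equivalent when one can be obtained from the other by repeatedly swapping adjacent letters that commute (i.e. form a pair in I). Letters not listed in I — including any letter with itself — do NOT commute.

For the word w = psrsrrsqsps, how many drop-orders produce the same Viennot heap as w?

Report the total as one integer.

20

0(p) covers ∅
1(s) covers 0:p
2(r) covers 0:p
3(s) covers 1:s
4(r) covers 2:r
5(r) covers 4:r
6(s) covers 3:s
7(q) covers 5:r, 6:s
8(s) covers 7:q
9(p) covers 8:s
10(s) covers 9:p
floor of heap: 0:p
completions by unplaced set U, small U first (add the entries for U minus each lowest piece of U):
  |U|=1: {10}:1
  |U|=2: {9,10}:1
  |U|=3: {8,9,10}:1
  |U|=4: {7,8,9,10}:1
  |U|=5: {5,7,8,9,10}:1  {6,7,8,9,10}:1
  |U|=6: {3,6,7,8,9,10}:1  {4,5,7,8,9,10}:1  {5,6,7,8,9,10}:2
  |U|=7: {1,3,6,7,8,9,10}:1  {2,4,5,7,8,9,10}:1  {3,5,6,7,8,9,10}:3  {4,5,6,7,8,9,10}:3
  |U|=8: {1,3,5,6,7,8,9,10}:4  {2,4,5,6,7,8,9,10}:4  {3,4,5,6,7,8,9,10}:6
  |U|=9: {1,3,4,5,6,7,8,9,10}:10  {2,3,4,5,6,7,8,9,10}:10
  start at 0(p): 20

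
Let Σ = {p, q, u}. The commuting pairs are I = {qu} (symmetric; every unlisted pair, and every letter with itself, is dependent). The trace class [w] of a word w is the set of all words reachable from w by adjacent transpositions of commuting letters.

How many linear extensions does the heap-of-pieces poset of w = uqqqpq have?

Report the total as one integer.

4

piece 0:u — minimal
piece 1:q — minimal
piece 2:q rests on {1:q}
piece 3:q rests on {2:q}
piece 4:p rests on {0:u, 3:q}
piece 5:q rests on {4:p}
minimal pieces: {0:u, 1:q}
ways to finish when only these pieces remain (= sum over removing one remaining piece with nothing left below it):
  1 left: {5}→1
  2 left: {4,5}→1
  3 left: {0,4,5}→1  {3,4,5}→1
  4 left: {0,3,4,5}→2  {2,3,4,5}→1
  placing 0:u first → 1 extensions
  placing 1:q first → 3 extensions
total linear extensions = 4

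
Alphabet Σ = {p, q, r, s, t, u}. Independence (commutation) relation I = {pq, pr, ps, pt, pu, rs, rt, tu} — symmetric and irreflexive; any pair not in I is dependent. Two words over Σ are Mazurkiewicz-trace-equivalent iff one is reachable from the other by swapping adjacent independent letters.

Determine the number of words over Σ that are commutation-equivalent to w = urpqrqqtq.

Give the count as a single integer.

9

piece 0:u — minimal
piece 1:r rests on {0:u}
piece 2:p — minimal
piece 3:q rests on {1:r}
piece 4:r rests on {3:q}
piece 5:q rests on {4:r}
piece 6:q rests on {5:q}
piece 7:t rests on {6:q}
piece 8:q rests on {7:t}
minimal pieces: {0:u, 2:p}
ways to finish when only these pieces remain (= sum over removing one remaining piece with nothing left below it):
  1 left: {2}→1  {8}→1
  2 left: {2,8}→2  {7,8}→1
  3 left: {2,7,8}→3  {6,7,8}→1
  4 left: {2,6,7,8}→4  {5,6,7,8}→1
  5 left: {2,5,6,7,8}→5  {4,5,6,7,8}→1
  6 left: {2,4,5,6,7,8}→6  {3,4,5,6,7,8}→1
  7 left: {1,3,4,5,6,7,8}→1  {2,3,4,5,6,7,8}→7
  placing 0:u first → 8 extensions
  placing 2:p first → 1 extensions
total linear extensions = 9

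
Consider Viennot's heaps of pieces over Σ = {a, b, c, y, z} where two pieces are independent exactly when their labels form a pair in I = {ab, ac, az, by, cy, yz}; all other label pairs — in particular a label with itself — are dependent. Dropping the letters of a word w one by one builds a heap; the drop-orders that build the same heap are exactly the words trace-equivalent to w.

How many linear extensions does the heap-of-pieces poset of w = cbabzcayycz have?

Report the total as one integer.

330

piece 0:c — minimal
piece 1:b rests on {0:c}
piece 2:a — minimal
piece 3:b rests on {1:b}
piece 4:z rests on {3:b}
piece 5:c rests on {4:z}
piece 6:a rests on {2:a}
piece 7:y rests on {6:a}
piece 8:y rests on {7:y}
piece 9:c rests on {5:c}
piece 10:z rests on {9:c}
minimal pieces: {0:c, 2:a}
ways to finish when only these pieces remain (= sum over removing one remaining piece with nothing left below it):
  1 left: {8}→1  {10}→1
  2 left: {7,8}→1  {8,10}→2  {9,10}→1
  3 left: {5,9,10}→1  {6,7,8}→1  {7,8,10}→3  {8,9,10}→3
  4 left: {2,6,7,8}→1  {4,5,9,10}→1  {5,8,9,10}→4  {6,7,8,10}→4  {7,8,9,10}→6
  5 left: {2,6,7,8,10}→5  {3,4,5,9,10}→1  {4,5,8,9,10}→5  {5,7,8,9,10}→10  {6,7,8,9,10}→10
  6 left: {1,3,4,5,9,10}→1  {2,6,7,8,9,10}→15  {3,4,5,8,9,10}→6  {4,5,7,8,9,10}→15  {5,6,7,8,9,10}→20
  7 left: {0,1,3,4,5,9,10}→1  {1,3,4,5,8,9,10}→7  {2,5,6,7,8,9,10}→35  {3,4,5,7,8,9,10}→21  {4,5,6,7,8,9,10}→35
  8 left: {0,1,3,4,5,8,9,10}→8  {1,3,4,5,7,8,9,10}→28  {2,4,5,6,7,8,9,10}→70  {3,4,5,6,7,8,9,10}→56
  9 left: {0,1,3,4,5,7,8,9,10}→36  {1,3,4,5,6,7,8,9,10}→84  {2,3,4,5,6,7,8,9,10}→126
  placing 0:c first → 210 extensions
  placing 2:a first → 120 extensions
total linear extensions = 330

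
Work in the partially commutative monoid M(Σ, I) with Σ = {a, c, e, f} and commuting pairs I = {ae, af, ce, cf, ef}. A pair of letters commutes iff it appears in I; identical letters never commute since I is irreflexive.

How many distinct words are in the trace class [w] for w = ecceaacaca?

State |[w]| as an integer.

45

piece 0:e — minimal
piece 1:c — minimal
piece 2:c rests on {1:c}
piece 3:e rests on {0:e}
piece 4:a rests on {2:c}
piece 5:a rests on {4:a}
piece 6:c rests on {5:a}
piece 7:a rests on {6:c}
piece 8:c rests on {7:a}
piece 9:a rests on {8:c}
minimal pieces: {0:e, 1:c}
ways to finish when only these pieces remain (= sum over removing one remaining piece with nothing left below it):
  1 left: {3}→1  {9}→1
  2 left: {0,3}→1  {3,9}→2  {8,9}→1
  3 left: {0,3,9}→3  {3,8,9}→3  {7,8,9}→1
  4 left: {0,3,8,9}→6  {3,7,8,9}→4  {6,7,8,9}→1
  5 left: {0,3,7,8,9}→10  {3,6,7,8,9}→5  {5,6,7,8,9}→1
  6 left: {0,3,6,7,8,9}→15  {3,5,6,7,8,9}→6  {4,5,6,7,8,9}→1
  7 left: {0,3,5,6,7,8,9}→21  {2,4,5,6,7,8,9}→1  {3,4,5,6,7,8,9}→7
  8 left: {0,3,4,5,6,7,8,9}→28  {1,2,4,5,6,7,8,9}→1  {2,3,4,5,6,7,8,9}→8
  placing 0:e first → 9 extensions
  placing 1:c first → 36 extensions
total linear extensions = 45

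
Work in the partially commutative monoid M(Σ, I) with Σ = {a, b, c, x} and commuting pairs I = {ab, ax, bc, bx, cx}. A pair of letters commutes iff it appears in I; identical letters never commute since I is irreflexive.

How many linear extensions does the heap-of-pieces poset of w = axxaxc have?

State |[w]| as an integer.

20

piece 0:a — minimal
piece 1:x — minimal
piece 2:x rests on {1:x}
piece 3:a rests on {0:a}
piece 4:x rests on {2:x}
piece 5:c rests on {3:a}
minimal pieces: {0:a, 1:x}
ways to finish when only these pieces remain (= sum over removing one remaining piece with nothing left below it):
  1 left: {4}→1  {5}→1
  2 left: {2,4}→1  {3,5}→1  {4,5}→2
  3 left: {0,3,5}→1  {1,2,4}→1  {2,4,5}→3  {3,4,5}→3
  4 left: {0,3,4,5}→4  {1,2,4,5}→4  {2,3,4,5}→6
  placing 0:a first → 10 extensions
  placing 1:x first → 10 extensions
total linear extensions = 20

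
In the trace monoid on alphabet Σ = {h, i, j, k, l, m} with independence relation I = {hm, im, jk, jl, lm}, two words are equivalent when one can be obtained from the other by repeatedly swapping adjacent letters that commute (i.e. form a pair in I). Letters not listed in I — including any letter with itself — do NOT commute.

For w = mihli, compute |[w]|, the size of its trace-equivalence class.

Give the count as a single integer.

drop 0:m onto floor
drop 1:i onto floor
drop 2:h onto {1:i}
drop 3:l onto {2:h}
drop 4:i onto {3:l}
ground layer = {0:m, 1:i}
drop-orders for the pieces not yet dropped (sum over which currently-grounded one goes next):
  1 to go: {0} 1  {4} 1
  2 to go: {0,4} 2  {3,4} 1
  3 to go: {0,3,4} 3  {2,3,4} 1
  if 0:m drops first: 1 orders
  if 1:i drops first: 4 orders
heap linearizations: 5

5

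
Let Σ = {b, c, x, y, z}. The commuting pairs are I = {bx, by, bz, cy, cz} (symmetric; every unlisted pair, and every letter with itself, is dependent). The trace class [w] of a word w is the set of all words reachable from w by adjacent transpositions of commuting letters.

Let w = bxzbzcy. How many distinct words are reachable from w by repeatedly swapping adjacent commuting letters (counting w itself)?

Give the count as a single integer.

34

drop 0:b onto floor
drop 1:x onto floor
drop 2:z onto {1:x}
drop 3:b onto {0:b}
drop 4:z onto {2:z}
drop 5:c onto {1:x, 3:b}
drop 6:y onto {4:z}
ground layer = {0:b, 1:x}
drop-orders for the pieces not yet dropped (sum over which currently-grounded one goes next):
  1 to go: {5} 1  {6} 1
  2 to go: {3,5} 1  {4,6} 1  {5,6} 2
  3 to go: {0,3,5} 1  {2,4,6} 1  {3,5,6} 3  {4,5,6} 3
  4 to go: {0,3,5,6} 4  {2,4,5,6} 4  {3,4,5,6} 6
  5 to go: {0,3,4,5,6} 10  {1,2,4,5,6} 4  {2,3,4,5,6} 10
  if 0:b drops first: 14 orders
  if 1:x drops first: 20 orders
heap linearizations: 34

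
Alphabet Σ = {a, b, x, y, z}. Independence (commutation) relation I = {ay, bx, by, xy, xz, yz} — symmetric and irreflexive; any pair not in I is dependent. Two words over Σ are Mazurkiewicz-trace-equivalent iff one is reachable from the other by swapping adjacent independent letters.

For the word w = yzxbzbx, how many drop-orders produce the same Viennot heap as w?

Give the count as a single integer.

0(y) covers ∅
1(z) covers ∅
2(x) covers ∅
3(b) covers 1:z
4(z) covers 3:b
5(b) covers 4:z
6(x) covers 2:x
floor of heap: 0:y, 1:z, 2:x
completions by unplaced set U, small U first (add the entries for U minus each lowest piece of U):
  |U|=1: {0}:1  {5}:1  {6}:1
  |U|=2: {0,5}:2  {0,6}:2  {2,6}:1  {4,5}:1  {5,6}:2
  |U|=3: {0,2,6}:3  {0,4,5}:3  {0,5,6}:6  {2,5,6}:3  {3,4,5}:1  {4,5,6}:3
  |U|=4: {0,2,5,6}:12  {0,3,4,5}:4  {0,4,5,6}:12  {1,3,4,5}:1  {2,4,5,6}:6  {3,4,5,6}:4
  |U|=5: {0,1,3,4,5}:5  {0,2,4,5,6}:30  {0,3,4,5,6}:20  {1,3,4,5,6}:5  {2,3,4,5,6}:10
  start at 0(y): 15
  start at 1(z): 60
  start at 2(x): 30
sum over floor = 105

105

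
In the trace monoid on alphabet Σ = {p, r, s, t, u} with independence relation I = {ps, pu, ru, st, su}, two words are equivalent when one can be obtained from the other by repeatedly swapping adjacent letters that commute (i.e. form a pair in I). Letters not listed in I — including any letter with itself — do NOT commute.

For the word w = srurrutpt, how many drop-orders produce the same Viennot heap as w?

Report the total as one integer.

15

drop 0:s onto floor
drop 1:r onto {0:s}
drop 2:u onto floor
drop 3:r onto {1:r}
drop 4:r onto {3:r}
drop 5:u onto {2:u}
drop 6:t onto {4:r, 5:u}
drop 7:p onto {6:t}
drop 8:t onto {7:p}
ground layer = {0:s, 2:u}
drop-orders for the pieces not yet dropped (sum over which currently-grounded one goes next):
  1 to go: {8} 1
  2 to go: {7,8} 1
  3 to go: {6,7,8} 1
  4 to go: {4,6,7,8} 1  {5,6,7,8} 1
  5 to go: {2,5,6,7,8} 1  {3,4,6,7,8} 1  {4,5,6,7,8} 2
  6 to go: {1,3,4,6,7,8} 1  {2,4,5,6,7,8} 3  {3,4,5,6,7,8} 3
  7 to go: {0,1,3,4,6,7,8} 1  {1,3,4,5,6,7,8} 4  {2,3,4,5,6,7,8} 6
  if 0:s drops first: 10 orders
  if 2:u drops first: 5 orders
heap linearizations: 15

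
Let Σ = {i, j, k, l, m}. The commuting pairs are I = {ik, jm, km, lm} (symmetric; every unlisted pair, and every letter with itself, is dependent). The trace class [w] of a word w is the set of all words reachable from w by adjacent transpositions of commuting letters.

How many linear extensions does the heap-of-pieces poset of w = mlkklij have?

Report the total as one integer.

5

0(m) covers ∅
1(l) covers ∅
2(k) covers 1:l
3(k) covers 2:k
4(l) covers 3:k
5(i) covers 0:m, 4:l
6(j) covers 5:i
floor of heap: 0:m, 1:l
completions by unplaced set U, small U first (add the entries for U minus each lowest piece of U):
  |U|=1: {6}:1
  |U|=2: {5,6}:1
  |U|=3: {0,5,6}:1  {4,5,6}:1
  |U|=4: {0,4,5,6}:2  {3,4,5,6}:1
  |U|=5: {0,3,4,5,6}:3  {2,3,4,5,6}:1
  start at 0(m): 1
  start at 1(l): 4
sum over floor = 5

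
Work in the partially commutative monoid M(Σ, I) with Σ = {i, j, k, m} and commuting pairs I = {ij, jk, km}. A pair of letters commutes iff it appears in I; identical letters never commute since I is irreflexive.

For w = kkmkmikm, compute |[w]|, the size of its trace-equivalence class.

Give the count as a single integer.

drop 0:k onto floor
drop 1:k onto {0:k}
drop 2:m onto floor
drop 3:k onto {1:k}
drop 4:m onto {2:m}
drop 5:i onto {3:k, 4:m}
drop 6:k onto {5:i}
drop 7:m onto {5:i}
ground layer = {0:k, 2:m}
drop-orders for the pieces not yet dropped (sum over which currently-grounded one goes next):
  1 to go: {6} 1  {7} 1
  2 to go: {6,7} 2
  3 to go: {5,6,7} 2
  4 to go: {3,5,6,7} 2  {4,5,6,7} 2
  5 to go: {1,3,5,6,7} 2  {2,4,5,6,7} 2  {3,4,5,6,7} 4
  6 to go: {0,1,3,5,6,7} 2  {1,3,4,5,6,7} 6  {2,3,4,5,6,7} 6
  if 0:k drops first: 12 orders
  if 2:m drops first: 8 orders
heap linearizations: 20

20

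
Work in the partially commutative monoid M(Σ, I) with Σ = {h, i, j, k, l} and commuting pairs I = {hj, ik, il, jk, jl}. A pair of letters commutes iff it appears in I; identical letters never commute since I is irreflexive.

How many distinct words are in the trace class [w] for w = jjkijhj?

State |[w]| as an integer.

15

drop 0:j onto floor
drop 1:j onto {0:j}
drop 2:k onto floor
drop 3:i onto {1:j}
drop 4:j onto {3:i}
drop 5:h onto {2:k, 3:i}
drop 6:j onto {4:j}
ground layer = {0:j, 2:k}
drop-orders for the pieces not yet dropped (sum over which currently-grounded one goes next):
  1 to go: {5} 1  {6} 1
  2 to go: {2,5} 1  {4,6} 1  {5,6} 2
  3 to go: {2,5,6} 3  {4,5,6} 3
  4 to go: {2,4,5,6} 6  {3,4,5,6} 3
  5 to go: {1,3,4,5,6} 3  {2,3,4,5,6} 9
  if 0:j drops first: 12 orders
  if 2:k drops first: 3 orders
heap linearizations: 15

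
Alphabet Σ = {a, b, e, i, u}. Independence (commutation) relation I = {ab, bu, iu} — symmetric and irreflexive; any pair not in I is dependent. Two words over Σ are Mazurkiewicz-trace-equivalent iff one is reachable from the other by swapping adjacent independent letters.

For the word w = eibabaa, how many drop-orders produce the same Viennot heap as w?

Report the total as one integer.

10

drop 0:e onto floor
drop 1:i onto {0:e}
drop 2:b onto {1:i}
drop 3:a onto {1:i}
drop 4:b onto {2:b}
drop 5:a onto {3:a}
drop 6:a onto {5:a}
ground layer = {0:e}
drop-orders for the pieces not yet dropped (sum over which currently-grounded one goes next):
  1 to go: {4} 1  {6} 1
  2 to go: {2,4} 1  {4,6} 2  {5,6} 1
  3 to go: {2,4,6} 3  {3,5,6} 1  {4,5,6} 3
  4 to go: {2,4,5,6} 6  {3,4,5,6} 4
  5 to go: {2,3,4,5,6} 10
  if 0:e drops first: 10 orders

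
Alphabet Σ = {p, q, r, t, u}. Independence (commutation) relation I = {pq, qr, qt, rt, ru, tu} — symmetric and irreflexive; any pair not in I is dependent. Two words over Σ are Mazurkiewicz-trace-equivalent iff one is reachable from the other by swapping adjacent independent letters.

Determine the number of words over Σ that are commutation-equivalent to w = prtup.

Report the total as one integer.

6

piece 0:p — minimal
piece 1:r rests on {0:p}
piece 2:t rests on {0:p}
piece 3:u rests on {0:p}
piece 4:p rests on {1:r, 2:t, 3:u}
minimal pieces: {0:p}
ways to finish when only these pieces remain (= sum over removing one remaining piece with nothing left below it):
  1 left: {4}→1
  2 left: {1,4}→1  {2,4}→1  {3,4}→1
  3 left: {1,2,4}→2  {1,3,4}→2  {2,3,4}→2
  placing 0:p first → 6 extensions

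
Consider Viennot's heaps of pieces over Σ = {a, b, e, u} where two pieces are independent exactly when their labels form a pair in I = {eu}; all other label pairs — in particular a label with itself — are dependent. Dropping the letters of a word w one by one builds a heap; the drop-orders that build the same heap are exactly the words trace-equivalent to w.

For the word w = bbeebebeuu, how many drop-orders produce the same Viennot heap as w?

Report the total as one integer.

drop 0:b onto floor
drop 1:b onto {0:b}
drop 2:e onto {1:b}
drop 3:e onto {2:e}
drop 4:b onto {3:e}
drop 5:e onto {4:b}
drop 6:b onto {5:e}
drop 7:e onto {6:b}
drop 8:u onto {6:b}
drop 9:u onto {8:u}
ground layer = {0:b}
drop-orders for the pieces not yet dropped (sum over which currently-grounded one goes next):
  1 to go: {7} 1  {9} 1
  2 to go: {7,9} 2  {8,9} 1
  3 to go: {7,8,9} 3
  4 to go: {6,7,8,9} 3
  5 to go: {5,6,7,8,9} 3
  6 to go: {4,5,6,7,8,9} 3
  7 to go: {3,4,5,6,7,8,9} 3
  8 to go: {2,3,4,5,6,7,8,9} 3
  if 0:b drops first: 3 orders

3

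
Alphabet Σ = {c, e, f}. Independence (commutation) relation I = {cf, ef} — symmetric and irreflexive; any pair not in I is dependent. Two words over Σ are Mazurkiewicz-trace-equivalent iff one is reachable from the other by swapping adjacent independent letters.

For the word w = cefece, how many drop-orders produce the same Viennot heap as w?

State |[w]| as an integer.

#0=c has no predecessor
#1=e depends on [0:c]
#2=f has no predecessor
#3=e depends on [1:e]
#4=c depends on [3:e]
#5=e depends on [4:c]
sources: [0:c, 2:f]
N(rest) = Σ N(rest − s) over sources s of rest; N(one piece) = 1:
  size 1 → [2]=1  [5]=1
  size 2 → [2,5]=2  [4,5]=1
  size 3 → [2,4,5]=3  [3,4,5]=1
  size 4 → [1,3,4,5]=1  [2,3,4,5]=4
  first=0(c) contributes 5
  first=2(f) contributes 1
|[w]| = 6

6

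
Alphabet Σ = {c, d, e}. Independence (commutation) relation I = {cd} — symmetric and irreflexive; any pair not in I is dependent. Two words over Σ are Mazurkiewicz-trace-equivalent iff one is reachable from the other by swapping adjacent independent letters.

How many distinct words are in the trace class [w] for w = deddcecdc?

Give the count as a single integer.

9

drop 0:d onto floor
drop 1:e onto {0:d}
drop 2:d onto {1:e}
drop 3:d onto {2:d}
drop 4:c onto {1:e}
drop 5:e onto {3:d, 4:c}
drop 6:c onto {5:e}
drop 7:d onto {5:e}
drop 8:c onto {6:c}
ground layer = {0:d}
drop-orders for the pieces not yet dropped (sum over which currently-grounded one goes next):
  1 to go: {7} 1  {8} 1
  2 to go: {6,8} 1  {7,8} 2
  3 to go: {6,7,8} 3
  4 to go: {5,6,7,8} 3
  5 to go: {3,5,6,7,8} 3  {4,5,6,7,8} 3
  6 to go: {2,3,5,6,7,8} 3  {3,4,5,6,7,8} 6
  7 to go: {2,3,4,5,6,7,8} 9
  if 0:d drops first: 9 orders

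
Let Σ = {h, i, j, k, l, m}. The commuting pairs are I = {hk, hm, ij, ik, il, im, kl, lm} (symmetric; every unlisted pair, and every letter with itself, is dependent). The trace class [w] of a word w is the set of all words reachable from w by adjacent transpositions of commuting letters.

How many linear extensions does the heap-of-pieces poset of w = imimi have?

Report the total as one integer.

0(i) covers ∅
1(m) covers ∅
2(i) covers 0:i
3(m) covers 1:m
4(i) covers 2:i
floor of heap: 0:i, 1:m
completions by unplaced set U, small U first (add the entries for U minus each lowest piece of U):
  |U|=1: {3}:1  {4}:1
  |U|=2: {1,3}:1  {2,4}:1  {3,4}:2
  |U|=3: {0,2,4}:1  {1,3,4}:3  {2,3,4}:3
  start at 0(i): 6
  start at 1(m): 4
sum over floor = 10

10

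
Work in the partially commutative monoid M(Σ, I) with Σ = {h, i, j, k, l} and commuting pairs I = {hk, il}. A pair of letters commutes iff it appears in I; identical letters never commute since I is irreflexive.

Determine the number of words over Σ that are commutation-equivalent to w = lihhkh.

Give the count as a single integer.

8

drop 0:l onto floor
drop 1:i onto floor
drop 2:h onto {0:l, 1:i}
drop 3:h onto {2:h}
drop 4:k onto {0:l, 1:i}
drop 5:h onto {3:h}
ground layer = {0:l, 1:i}
drop-orders for the pieces not yet dropped (sum over which currently-grounded one goes next):
  1 to go: {4} 1  {5} 1
  2 to go: {3,5} 1  {4,5} 2
  3 to go: {2,3,5} 1  {3,4,5} 3
  4 to go: {2,3,4,5} 4
  if 0:l drops first: 4 orders
  if 1:i drops first: 4 orders
heap linearizations: 8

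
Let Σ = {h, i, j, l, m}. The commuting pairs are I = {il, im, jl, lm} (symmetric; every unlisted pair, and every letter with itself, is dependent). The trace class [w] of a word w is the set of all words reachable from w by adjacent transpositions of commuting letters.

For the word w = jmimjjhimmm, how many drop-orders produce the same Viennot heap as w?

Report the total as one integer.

12

drop 0:j onto floor
drop 1:m onto {0:j}
drop 2:i onto {0:j}
drop 3:m onto {1:m}
drop 4:j onto {2:i, 3:m}
drop 5:j onto {4:j}
drop 6:h onto {5:j}
drop 7:i onto {6:h}
drop 8:m onto {6:h}
drop 9:m onto {8:m}
drop 10:m onto {9:m}
ground layer = {0:j}
drop-orders for the pieces not yet dropped (sum over which currently-grounded one goes next):
  1 to go: {7} 1  {10} 1
  2 to go: {7,10} 2  {9,10} 1
  3 to go: {7,9,10} 3  {8,9,10} 1
  4 to go: {7,8,9,10} 4
  5 to go: {6,7,8,9,10} 4
  6 to go: {5,6,7,8,9,10} 4
  7 to go: {4,5,6,7,8,9,10} 4
  8 to go: {2,4,5,6,7,8,9,10} 4  {3,4,5,6,7,8,9,10} 4
  9 to go: {1,3,4,5,6,7,8,9,10} 4  {2,3,4,5,6,7,8,9,10} 8
  if 0:j drops first: 12 orders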